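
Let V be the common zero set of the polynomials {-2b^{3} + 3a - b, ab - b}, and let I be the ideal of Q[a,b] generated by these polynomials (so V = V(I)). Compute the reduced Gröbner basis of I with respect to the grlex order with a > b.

G = {b^{3} - \tfrac{3}{2}a + \tfrac{1}{2}b, a^{2} - a, ab - b}

This is the nonlinear analogue of row-reducing a linear system.

f_1 = -2b^{3} + 3a - b, LT = b^{3}.
f_2 = ab - b, LT = ab.

S(f_1,f_2): lcm = ab^{3}. S = b^{3} - \tfrac{3}{2}a^{2} + \tfrac{1}{2}ab.
  reduce S modulo (f_1, f_2):
  remainder -\tfrac{3}{2}a^{2} + \tfrac{3}{2}a ≠ 0; add g_3 = -\tfrac{3}{2}a^{2} + \tfrac{3}{2}a to the basis.

The other S-polynomials (S(f_1,g_3), S(f_2,g_3)) all reduce to 0 modulo the current basis, so we have a Gröbner basis.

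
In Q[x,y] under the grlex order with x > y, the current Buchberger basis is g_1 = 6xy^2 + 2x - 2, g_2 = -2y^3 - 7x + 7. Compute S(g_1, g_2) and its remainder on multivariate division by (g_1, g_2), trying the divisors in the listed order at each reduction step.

lcm(LM(g_1), LM(g_2)) = xy^3.
S = (lcm/LT(g_1))·g_1 − (lcm/LT(g_2))·g_2 = -7/2x^2 + 1/3xy + 7/2x - 1/3y.
Reduce S modulo (g_1, g_2) in that order:
  leading term x^2: no divisor's leading term divides it; move -7/2x^2 to the remainder.
  leading term xy: no divisor's leading term divides it; move 1/3xy to the remainder.
  leading term x: no divisor's leading term divides it; move 7/2x to the remainder.
  leading term y: no divisor's leading term divides it; move -1/3y to the remainder.
The remainder -7/2x^2 + 1/3xy + 7/2x - 1/3y is nonzero, so it would be added as the next basis element.

S(g_1, g_2) = -7/2x^2 + 1/3xy + 7/2x - 1/3y; remainder on division = -7/2x^2 + 1/3xy + 7/2x - 1/3y.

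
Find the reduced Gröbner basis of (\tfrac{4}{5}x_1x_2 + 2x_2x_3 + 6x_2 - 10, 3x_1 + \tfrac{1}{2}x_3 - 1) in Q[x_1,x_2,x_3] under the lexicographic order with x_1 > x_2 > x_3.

f_1 = \tfrac{4}{5}x_1x_2 + 2x_2x_3 + 6x_2 - 10, LT = x_1x_2.
f_2 = 3x_1 + \tfrac{1}{2}x_3 - 1, LT = x_1.

S(f_1,f_2): lcm = x_1x_2. S = \tfrac{7}{3}x_2x_3 + \tfrac{47}{6}x_2 - \tfrac{25}{2}.
  reduce S modulo (f_1, f_2):
  remainder \tfrac{7}{3}x_2x_3 + \tfrac{47}{6}x_2 - \tfrac{25}{2} ≠ 0; add g_3 = \tfrac{7}{3}x_2x_3 + \tfrac{47}{6}x_2 - \tfrac{25}{2} to the basis.

The other S-polynomials (S(f_1,g_3), S(f_2,g_3)) all reduce to 0 modulo the current basis, so we have a Gröbner basis.
Inter-reduce: drop elements whose leading term is divisible by another's, tail-reduce, and make monic.

G = {x_1 + \tfrac{1}{6}x_3 - \tfrac{1}{3}, x_2x_3 + \tfrac{47}{14}x_2 - \tfrac{75}{14}}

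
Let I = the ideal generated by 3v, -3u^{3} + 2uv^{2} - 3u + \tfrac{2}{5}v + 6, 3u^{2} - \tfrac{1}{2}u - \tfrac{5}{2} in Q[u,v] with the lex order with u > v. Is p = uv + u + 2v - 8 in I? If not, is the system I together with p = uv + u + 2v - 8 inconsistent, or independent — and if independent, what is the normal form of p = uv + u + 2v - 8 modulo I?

First compute the reduced Gröbner basis of I by Buchberger's algorithm.
f_1 = 3v, LT = v.
f_2 = -3u^{3} + 2uv^{2} - 3u + \tfrac{2}{5}v + 6, LT = u^{3}.
f_3 = 3u^{2} - \tfrac{1}{2}u - \tfrac{5}{2}, LT = u^{2}.

S(f_1,f_2): leading monomials are coprime, so the S-polynomial reduces to 0 (Buchberger's first criterion).
S(f_1,f_3): leading monomials are coprime, so the S-polynomial reduces to 0 (Buchberger's first criterion).
S(f_2,f_3): lcm = u^{3}. S = \tfrac{1}{6}u^{2} - \tfrac{2}{3}uv^{2} + \tfrac{11}{6}u - \tfrac{2}{15}v - 2.
  leading term u^{2}: subtract (\tfrac{1}{18})·f_3 from \tfrac{1}{6}u^{2} - \tfrac{2}{3}uv^{2} + \tfrac{11}{6}u - \tfrac{2}{15}v - 2 → -\tfrac{2}{3}uv^{2} + \tfrac{67}{36}u - \tfrac{2}{15}v - \tfrac{67}{36}
  leading term uv^{2}: subtract (-\tfrac{2}{9}uv)·f_1 from -\tfrac{2}{3}uv^{2} + \tfrac{67}{36}u - \tfrac{2}{15}v - \tfrac{67}{36} → \tfrac{67}{36}u - \tfrac{2}{15}v - \tfrac{67}{36}
  leading term u: no divisor's leading term divides it; move \tfrac{67}{36}u to the remainder.
  leading term v: subtract (-\tfrac{2}{45})·f_1 from -\tfrac{2}{15}v - \tfrac{67}{36} → -\tfrac{67}{36}
  leading term 1: no divisor's leading term divides it; move -\tfrac{67}{36} to the remainder.
  remainder \tfrac{67}{36}u - \tfrac{67}{36} ≠ 0; add h_4 = \tfrac{67}{36}u - \tfrac{67}{36} to the basis.

S(f_1,h_4): leading monomials are coprime, so the S-polynomial reduces to 0 (Buchberger's first criterion).
S(f_2,h_4): lcm = u^{3}. S = u^{2} - \tfrac{2}{3}uv^{2} + u - \tfrac{2}{15}v - 2.
  leading term u^{2}: subtract (\tfrac{1}{3})·f_3 from u^{2} - \tfrac{2}{3}uv^{2} + u - \tfrac{2}{15}v - 2 → -\tfrac{2}{3}uv^{2} + \tfrac{7}{6}u - \tfrac{2}{15}v - \tfrac{7}{6}
  leading term uv^{2}: subtract (-\tfrac{2}{9}uv)·f_1 from -\tfrac{2}{3}uv^{2} + \tfrac{7}{6}u - \tfrac{2}{15}v - \tfrac{7}{6} → \tfrac{7}{6}u - \tfrac{2}{15}v - \tfrac{7}{6}
  leading term u: subtract (\tfrac{42}{67})·h_4 from \tfrac{7}{6}u - \tfrac{2}{15}v - \tfrac{7}{6} → -\tfrac{2}{15}v
  leading term v: subtract (-\tfrac{2}{45})·f_1 from -\tfrac{2}{15}v → 0
  remainder 0.

S(f_3,h_4): lcm = u^{2}. S = \tfrac{5}{6}u - \tfrac{5}{6}.
  leading term u: subtract (\tfrac{30}{67})·h_4 from \tfrac{5}{6}u - \tfrac{5}{6} → 0
  remainder 0.

Every S-polynomial of the final basis reduces to 0, so we have a Gröbner basis.
Inter-reduce: drop elements whose leading term is divisible by another's, tail-reduce, and make monic.
Reduced Gröbner basis: {u - 1, v}.
Label its elements g_1 = u - 1, g_2 = v.

Reduce p = uv + u + 2v - 8 modulo G:
  leading term uv: subtract (v)·g_1 from uv + u + 2v - 8 → u + 3v - 8
  leading term u: subtract (1)·g_1 from u + 3v - 8 → 3v - 7
  leading term v: subtract (3)·g_2 from 3v - 7 → -7
  leading term 1: no divisor's leading term divides it; move -7 to the remainder.
  normal form = -7.
The normal form is nonzero, so p ∉ I. Since p minus its normal form lies in I, I + (p) = I + (r) where r = -7; decide whether this ideal is the whole ring.
Here r = -7 is a nonzero constant, hence a unit: 1 ∈ I + (p), the Gröbner basis of I + (p) is {1}, and the enlarged system has no common solution — adjoining p is inconsistent.

Adjoining uv + u + 2v - 8 makes the ideal the whole ring: the system is inconsistent.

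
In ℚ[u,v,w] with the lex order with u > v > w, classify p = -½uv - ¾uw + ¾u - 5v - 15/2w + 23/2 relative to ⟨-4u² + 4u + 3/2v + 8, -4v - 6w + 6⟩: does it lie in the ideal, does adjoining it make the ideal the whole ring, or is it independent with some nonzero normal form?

First compute the reduced Gröbner basis of I by Buchberger's algorithm.
f_1 = -4u² + 4u + 3/2v + 8, LT = u².
f_2 = -4v - 6w + 6, LT = v.

The S-polynomials (S(f_1,f_2)) all reduce to 0 modulo the current basis, so we have a Gröbner basis.
Inter-reduce: drop elements whose leading term is divisible by another's, tail-reduce, and make monic.
Reduced Gröbner basis: {u² - u + 9/16w - 41/16, v + 3/2w - 3/2}.
Label its elements g_1 = u² - u + 9/16w - 41/16, g_2 = v + 3/2w - 3/2.

Reduce p = -½uv - ¾uw + ¾u - 5v - 15/2w + 23/2 modulo G:
  leading term uv: subtract (-½u)·g_2 from -½uv - ¾uw + ¾u - 5v - 15/2w + 23/2 → -5v - 15/2w + 23/2
  leading term v: subtract (-5)·g_2 from -5v - 15/2w + 23/2 → 4
  leading term 1: no divisor's leading term divides it; move 4 to the remainder.
  normal form = 4.
The normal form is nonzero, so p ∉ I. Since p minus its normal form lies in I, I + (p) = I + (r) where r = 4; decide whether this ideal is the whole ring.
Here r = 4 is a nonzero constant, hence a unit: 1 ∈ I + (p), the Gröbner basis of I + (p) is {1}, and the enlarged system has no common solution — adjoining p is inconsistent.

Adjoining -½uv - ¾uw + ¾u - 5v - 15/2w + 23/2 makes the ideal the whole ring: the system is inconsistent.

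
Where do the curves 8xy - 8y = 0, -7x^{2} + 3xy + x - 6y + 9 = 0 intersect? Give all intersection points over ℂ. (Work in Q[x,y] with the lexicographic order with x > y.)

{(1/14 - sqrt(253)/14, 0), (1/14 + sqrt(253)/14, 0), (1, 1)}

Compute a lex Gröbner basis by Buchberger's algorithm.
f_1 = 8xy - 8y, LT = xy.
f_2 = -7x^{2} + 3xy + x - 6y + 9, LT = x^{2}.

S(f_1,f_2): lcm = x^{2}y. S = \tfrac{3}{7}xy^{2} - \tfrac{6}{7}xy - \tfrac{6}{7}y^{2} + \tfrac{9}{7}y.
  reduce S modulo (f_1, f_2):
  remainder -\tfrac{3}{7}y^{2} + \tfrac{3}{7}y ≠ 0; add h_3 = -\tfrac{3}{7}y^{2} + \tfrac{3}{7}y to the basis.

The other S-polynomials (S(f_1,h_3), S(f_2,h_3)) all reduce to 0 modulo the current basis, so we have a Gröbner basis.
Inter-reduce: drop elements whose leading term is divisible by another's, tail-reduce, and make monic.
Reduced Gröbner basis: {x^{2} - \tfrac{1}{7}x + \tfrac{3}{7}y - \tfrac{9}{7}, xy - y, y^{2} - y}.

A lex Gröbner basis eliminates variables successively. Here y^{2} - y depends only on y, with roots {0, 1}; lifting each root through the earlier basis elements recovers the full solutions.
  y = 0: the earlier basis element becomes x^{2} - \tfrac{1}{7}x - \tfrac{9}{7} = 0, giving x = 1/14 - sqrt(253)/14, 1/14 + sqrt(253)/14 — points (1/14 - sqrt(253)/14, 0), (1/14 + sqrt(253)/14, 0).
  y = 1: the earlier basis elements become x^{2} - \tfrac{1}{7}x - \tfrac{6}{7} = 0; x - 1 = 0, giving x = 1 — point (1, 1).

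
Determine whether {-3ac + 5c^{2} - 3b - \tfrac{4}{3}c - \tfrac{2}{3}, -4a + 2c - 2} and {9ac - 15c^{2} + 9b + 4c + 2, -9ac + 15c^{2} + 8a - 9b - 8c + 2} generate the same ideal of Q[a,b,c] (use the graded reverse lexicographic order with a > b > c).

Two ideals are equal iff their reduced Gröbner bases coincide (the reduced basis is unique for a fixed ordering).
Buchberger on the first generating set:
f_1 = -3ac + 5c^{2} - 3b - \tfrac{4}{3}c - \tfrac{2}{3}, LT = ac.
f_2 = -4a + 2c - 2, LT = a.

S(f_1,f_2): lcm = ac. S = -\tfrac{7}{6}c^{2} + b - \tfrac{1}{18}c + \tfrac{2}{9}.
  leading term c^{2}: no divisor's leading term divides it; move -\tfrac{7}{6}c^{2} to the remainder.
  leading term b: no divisor's leading term divides it; move b to the remainder.
  leading term c: no divisor's leading term divides it; move -\tfrac{1}{18}c to the remainder.
  leading term 1: no divisor's leading term divides it; move \tfrac{2}{9} to the remainder.
  remainder -\tfrac{7}{6}c^{2} + b - \tfrac{1}{18}c + \tfrac{2}{9} ≠ 0; add g_3 = -\tfrac{7}{6}c^{2} + b - \tfrac{1}{18}c + \tfrac{2}{9} to the basis.

The other S-polynomials (S(f_1,g_3), S(f_2,g_3)) all reduce to 0 modulo the current basis, so we have a Gröbner basis.
Inter-reduce: drop elements whose leading term is divisible by another's, tail-reduce, and make monic.
Reduced Gröbner basis: {c^{2} - \tfrac{6}{7}b + \tfrac{1}{21}c - \tfrac{4}{21}, a - \tfrac{1}{2}c + \tfrac{1}{2}}.

Buchberger on the second generating set:
h_1 = 9ac - 15c^{2} + 9b + 4c + 2, LT = ac.
h_2 = -9ac + 15c^{2} + 8a - 9b - 8c + 2, LT = ac.

S(h_1,h_2): lcm = ac. S = \tfrac{8}{9}a - \tfrac{4}{9}c + \tfrac{4}{9}.
  leading term a: no divisor's leading term divides it; move \tfrac{8}{9}a to the remainder.
  leading term c: no divisor's leading term divides it; move -\tfrac{4}{9}c to the remainder.
  leading term 1: no divisor's leading term divides it; move \tfrac{4}{9} to the remainder.
  remainder \tfrac{8}{9}a - \tfrac{4}{9}c + \tfrac{4}{9} ≠ 0; add k_3 = \tfrac{8}{9}a - \tfrac{4}{9}c + \tfrac{4}{9} to the basis.

S(h_1,k_3): lcm = ac. S = -\tfrac{7}{6}c^{2} + b - \tfrac{1}{18}c + \tfrac{2}{9}.
  leading term c^{2}: no divisor's leading term divides it; move -\tfrac{7}{6}c^{2} to the remainder.
  leading term b: no divisor's leading term divides it; move b to the remainder.
  leading term c: no divisor's leading term divides it; move -\tfrac{1}{18}c to the remainder.
  leading term 1: no divisor's leading term divides it; move \tfrac{2}{9} to the remainder.
  remainder -\tfrac{7}{6}c^{2} + b - \tfrac{1}{18}c + \tfrac{2}{9} ≠ 0; add k_4 = -\tfrac{7}{6}c^{2} + b - \tfrac{1}{18}c + \tfrac{2}{9} to the basis.

The other S-polynomials (S(h_2,k_3), S(h_1,k_4), S(h_2,k_4), S(k_3,k_4)) all reduce to 0 modulo the current basis, so we have a Gröbner basis.
Inter-reduce: drop elements whose leading term is divisible by another's, tail-reduce, and make monic.
Reduced Gröbner basis: {c^{2} - \tfrac{6}{7}b + \tfrac{1}{21}c - \tfrac{4}{21}, a - \tfrac{1}{2}c + \tfrac{1}{2}}.

These coincide, so the ideals are equal.

Yes, the ideals are equal.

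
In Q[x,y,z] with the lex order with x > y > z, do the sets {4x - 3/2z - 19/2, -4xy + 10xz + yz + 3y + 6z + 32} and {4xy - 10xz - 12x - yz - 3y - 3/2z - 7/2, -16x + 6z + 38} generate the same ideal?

Yes, the ideals are equal.

Since reduced Gröbner bases are canonical representatives of ideals under a given ordering, it suffices to compute and compare them.
Buchberger on the first generating set:
f_1 = 4x - 3/2z - 19/2, LT = x.
f_2 = -4xy + 10xz + yz + 3y + 6z + 32, LT = xy.

S(f_1,f_2): lcm = xy. S = 5/2xz - 1/8yz - 13/8y + 3/2z + 8.
  leading term xz: subtract (5/8z)·f_1 from 5/2xz - 1/8yz - 13/8y + 3/2z + 8 → -1/8yz - 13/8y + 15/16z^2 + 119/16z + 8
  leading term yz: no divisor's leading term divides it; move -1/8yz to the remainder.
  leading term y: no divisor's leading term divides it; move -13/8y to the remainder.
  leading term z^2: no divisor's leading term divides it; move 15/16z^2 to the remainder.
  leading term z: no divisor's leading term divides it; move 119/16z to the remainder.
  leading term 1: no divisor's leading term divides it; move 8 to the remainder.
  remainder -1/8yz - 13/8y + 15/16z^2 + 119/16z + 8 ≠ 0; add g_3 = -1/8yz - 13/8y + 15/16z^2 + 119/16z + 8 to the basis.

The other S-polynomials (S(f_1,g_3), S(f_2,g_3)) all reduce to 0 modulo the current basis, so we have a Gröbner basis.
Inter-reduce: drop elements whose leading term is divisible by another's, tail-reduce, and make monic.
Reduced Gröbner basis: {x - 3/8z - 19/8, yz + 13y - 15/2z^2 - 119/2z - 64}.

Buchberger on the second generating set:
h_1 = 4xy - 10xz - 12x - yz - 3y - 3/2z - 7/2, LT = xy.
h_2 = -16x + 6z + 38, LT = x.

S(h_1,h_2): lcm = xy. S = -5/2xz - 3x + 1/8yz + 13/8y - 3/8z - 7/8.
  leading term xz: subtract (5/32z)·h_2 from -5/2xz - 3x + 1/8yz + 13/8y - 3/8z - 7/8 → -3x + 1/8yz + 13/8y - 15/16z^2 - 101/16z - 7/8
  leading term x: subtract (3/16)·h_2 from -3x + 1/8yz + 13/8y - 15/16z^2 - 101/16z - 7/8 → 1/8yz + 13/8y - 15/16z^2 - 119/16z - 8
  leading term yz: no divisor's leading term divides it; move 1/8yz to the remainder.
  leading term y: no divisor's leading term divides it; move 13/8y to the remainder.
  leading term z^2: no divisor's leading term divides it; move -15/16z^2 to the remainder.
  leading term z: no divisor's leading term divides it; move -119/16z to the remainder.
  leading term 1: no divisor's leading term divides it; move -8 to the remainder.
  remainder 1/8yz + 13/8y - 15/16z^2 - 119/16z - 8 ≠ 0; add k_3 = 1/8yz + 13/8y - 15/16z^2 - 119/16z - 8 to the basis.

The other S-polynomials (S(h_1,k_3), S(h_2,k_3)) all reduce to 0 modulo the current basis, so we have a Gröbner basis.
Inter-reduce: drop elements whose leading term is divisible by another's, tail-reduce, and make monic.
Reduced Gröbner basis: {x - 3/8z - 19/8, yz + 13y - 15/2z^2 - 119/2z - 64}.

These coincide, so the ideals are equal.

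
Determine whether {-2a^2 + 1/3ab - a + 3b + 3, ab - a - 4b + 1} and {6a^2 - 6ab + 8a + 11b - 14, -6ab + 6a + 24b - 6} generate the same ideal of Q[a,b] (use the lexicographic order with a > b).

Yes, the ideals are equal.

For a fixed monomial order, each ideal has a unique reduced Gröbner basis; comparing bases decides equality.
Buchberger on the first generating set:
f_1 = -2a^2 + 1/3ab - a + 3b + 3, LT = a^2.
f_2 = ab - a - 4b + 1, LT = ab.

S(f_1,f_2): lcm = a^2b. S = a^2 - 1/6ab^2 + 9/2ab - a - 3/2b^2 - 3/2b.
  leading term a^2: subtract (-1/2)·f_1 from a^2 - 1/6ab^2 + 9/2ab - a - 3/2b^2 - 3/2b → -1/6ab^2 + 14/3ab - 3/2a - 3/2b^2 + 3/2
  leading term ab^2: subtract (-1/6b)·f_2 from -1/6ab^2 + 14/3ab - 3/2a - 3/2b^2 + 3/2 → 9/2ab - 3/2a - 13/6b^2 + 1/6b + 3/2
  leading term ab: subtract (9/2)·f_2 from 9/2ab - 3/2a - 13/6b^2 + 1/6b + 3/2 → 3a - 13/6b^2 + 109/6b - 3
  leading term a: no divisor's leading term divides it; move 3a to the remainder.
  leading term b^2: no divisor's leading term divides it; move -13/6b^2 to the remainder.
  leading term b: no divisor's leading term divides it; move 109/6b to the remainder.
  leading term 1: no divisor's leading term divides it; move -3 to the remainder.
  remainder 3a - 13/6b^2 + 109/6b - 3 ≠ 0; add g_3 = 3a - 13/6b^2 + 109/6b - 3 to the basis.

S(f_1,g_3): lcm = a^2. S = 13/18ab^2 - 56/9ab + 3/2a - 3/2b - 3/2.
  leading term ab^2: subtract (13/18b)·f_2 from 13/18ab^2 - 56/9ab + 3/2a - 3/2b - 3/2 → -11/2ab + 3/2a + 26/9b^2 - 20/9b - 3/2
  leading term ab: subtract (-11/2)·f_2 from -11/2ab + 3/2a + 26/9b^2 - 20/9b - 3/2 → -4a + 26/9b^2 - 218/9b + 4
  leading term a: subtract (-4/3)·g_3 from -4a + 26/9b^2 - 218/9b + 4 → 0
  remainder 0.

S(f_2,g_3): lcm = ab. S = -a + 13/18b^3 - 109/18b^2 - 3b + 1.
  leading term a: subtract (-1/3)·g_3 from -a + 13/18b^3 - 109/18b^2 - 3b + 1 → 13/18b^3 - 61/9b^2 + 55/18b
  leading term b^3: no divisor's leading term divides it; move 13/18b^3 to the remainder.
  leading term b^2: no divisor's leading term divides it; move -61/9b^2 to the remainder.
  leading term b: no divisor's leading term divides it; move 55/18b to the remainder.
  remainder 13/18b^3 - 61/9b^2 + 55/18b ≠ 0; add g_4 = 13/18b^3 - 61/9b^2 + 55/18b to the basis.

S(f_1,g_4): leading monomials are coprime, so the S-polynomial reduces to 0 (Buchberger's first criterion).
S(f_2,g_4): lcm = ab^3. S = 109/13ab^2 - 55/13ab - 4b^3 + b^2.
  leading term ab^2: subtract (109/13b)·f_2 from 109/13ab^2 - 55/13ab - 4b^3 + b^2 → 54/13ab - 4b^3 + 449/13b^2 - 109/13b
  leading term ab: subtract (54/13)·f_2 from 54/13ab - 4b^3 + 449/13b^2 - 109/13b → 54/13a - 4b^3 + 449/13b^2 + 107/13b - 54/13
  leading term a: subtract (18/13)·g_3 from 54/13a - 4b^3 + 449/13b^2 + 107/13b - 54/13 → -4b^3 + 488/13b^2 - 220/13b
  leading term b^3: subtract (-72/13)·g_4 from -4b^3 + 488/13b^2 - 220/13b → 0
  remainder 0.

S(g_3,g_4): leading monomials are coprime, so the S-polynomial reduces to 0 (Buchberger's first criterion).
Every S-polynomial of the final basis reduces to 0, so we have a Gröbner basis.
Inter-reduce: drop elements whose leading term is divisible by another's, tail-reduce, and make monic.
Reduced Gröbner basis: {a - 13/18b^2 + 109/18b - 1, b^3 - 122/13b^2 + 55/13b}.

Buchberger on the second generating set:
h_1 = 6a^2 - 6ab + 8a + 11b - 14, LT = a^2.
h_2 = -6ab + 6a + 24b - 6, LT = ab.

S(h_1,h_2): lcm = a^2b. S = a^2 - ab^2 + 16/3ab - a + 11/6b^2 - 7/3b.
  leading term a^2: subtract (1/6)·h_1 from a^2 - ab^2 + 16/3ab - a + 11/6b^2 - 7/3b → -ab^2 + 19/3ab - 7/3a + 11/6b^2 - 25/6b + 7/3
  leading term ab^2: subtract (1/6b)·h_2 from -ab^2 + 19/3ab - 7/3a + 11/6b^2 - 25/6b + 7/3 → 16/3ab - 7/3a - 13/6b^2 - 19/6b + 7/3
  leading term ab: subtract (-8/9)·h_2 from 16/3ab - 7/3a - 13/6b^2 - 19/6b + 7/3 → 3a - 13/6b^2 + 109/6b - 3
  leading term a: no divisor's leading term divides it; move 3a to the remainder.
  leading term b^2: no divisor's leading term divides it; move -13/6b^2 to the remainder.
  leading term b: no divisor's leading term divides it; move 109/6b to the remainder.
  leading term 1: no divisor's leading term divides it; move -3 to the remainder.
  remainder 3a - 13/6b^2 + 109/6b - 3 ≠ 0; add k_3 = 3a - 13/6b^2 + 109/6b - 3 to the basis.

S(h_1,k_3): lcm = a^2. S = 13/18ab^2 - 127/18ab + 7/3a + 11/6b - 7/3.
  leading term ab^2: subtract (-13/108b)·h_2 from 13/18ab^2 - 127/18ab + 7/3a + 11/6b - 7/3 → -19/3ab + 7/3a + 26/9b^2 + 10/9b - 7/3
  leading term ab: subtract (19/18)·h_2 from -19/3ab + 7/3a + 26/9b^2 + 10/9b - 7/3 → -4a + 26/9b^2 - 218/9b + 4
  leading term a: subtract (-4/3)·k_3 from -4a + 26/9b^2 - 218/9b + 4 → 0
  remainder 0.

S(h_2,k_3): lcm = ab. S = -a + 13/18b^3 - 109/18b^2 - 3b + 1.
  leading term a: subtract (-1/3)·k_3 from -a + 13/18b^3 - 109/18b^2 - 3b + 1 → 13/18b^3 - 61/9b^2 + 55/18b
  leading term b^3: no divisor's leading term divides it; move 13/18b^3 to the remainder.
  leading term b^2: no divisor's leading term divides it; move -61/9b^2 to the remainder.
  leading term b: no divisor's leading term divides it; move 55/18b to the remainder.
  remainder 13/18b^3 - 61/9b^2 + 55/18b ≠ 0; add k_4 = 13/18b^3 - 61/9b^2 + 55/18b to the basis.

S(h_1,k_4): leading monomials are coprime, so the S-polynomial reduces to 0 (Buchberger's first criterion).
S(h_2,k_4): lcm = ab^3. S = 109/13ab^2 - 55/13ab - 4b^3 + b^2.
  leading term ab^2: subtract (-109/78b)·h_2 from 109/13ab^2 - 55/13ab - 4b^3 + b^2 → 54/13ab - 4b^3 + 449/13b^2 - 109/13b
  leading term ab: subtract (-9/13)·h_2 from 54/13ab - 4b^3 + 449/13b^2 - 109/13b → 54/13a - 4b^3 + 449/13b^2 + 107/13b - 54/13
  leading term a: subtract (18/13)·k_3 from 54/13a - 4b^3 + 449/13b^2 + 107/13b - 54/13 → -4b^3 + 488/13b^2 - 220/13b
  leading term b^3: subtract (-72/13)·k_4 from -4b^3 + 488/13b^2 - 220/13b → 0
  remainder 0.

S(k_3,k_4): leading monomials are coprime, so the S-polynomial reduces to 0 (Buchberger's first criterion).
Every S-polynomial of the final basis reduces to 0, so we have a Gröbner basis.
Inter-reduce: drop elements whose leading term is divisible by another's, tail-reduce, and make monic.
Reduced Gröbner basis: {a - 13/18b^2 + 109/18b - 1, b^3 - 122/13b^2 + 55/13b}.

These coincide, so the ideals are equal.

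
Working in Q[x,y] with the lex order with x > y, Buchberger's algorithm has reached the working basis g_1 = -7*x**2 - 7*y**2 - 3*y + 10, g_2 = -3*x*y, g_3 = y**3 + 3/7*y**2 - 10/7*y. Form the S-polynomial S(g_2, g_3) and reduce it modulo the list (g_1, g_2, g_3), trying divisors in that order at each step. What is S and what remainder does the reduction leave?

lcm(LM(g_2), LM(g_3)) = x*y**3.
S = (lcm/LT(g_2))·g_2 − (lcm/LT(g_3))·g_3 = -3/7*x*y**2 + 10/7*x*y.
Reduce S modulo (g_1, g_2, g_3) in that order:
  leading term x*y**2: subtract (1/7*y)·g_2 from -3/7*x*y**2 + 10/7*x*y → 10/7*x*y
  leading term x*y: subtract (-10/21)·g_2 from 10/7*x*y → 0
The remainder is 0, so this S-polynomial contributes no new basis element.
This is the inner loop of Buchberger's algorithm — each nonzero remainder becomes a new basis element.

S(g_2, g_3) = -3/7*x*y**2 + 10/7*x*y; remainder on division = 0.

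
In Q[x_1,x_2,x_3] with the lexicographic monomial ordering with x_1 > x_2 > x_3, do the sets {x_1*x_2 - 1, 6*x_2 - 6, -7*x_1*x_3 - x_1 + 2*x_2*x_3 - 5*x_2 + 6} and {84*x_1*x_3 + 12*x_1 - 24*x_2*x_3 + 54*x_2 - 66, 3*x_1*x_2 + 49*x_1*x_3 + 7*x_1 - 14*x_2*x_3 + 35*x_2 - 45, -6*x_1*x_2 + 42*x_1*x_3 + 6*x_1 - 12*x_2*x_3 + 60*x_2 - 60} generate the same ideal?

Equality of ideals is decidable: compute both reduced Gröbner bases (unique for the ordering) and check whether they agree.
Buchberger on the first generating set:
f_1 = x_1*x_2 - 1, LT = x_1*x_2.
f_2 = 6*x_2 - 6, LT = x_2.
f_3 = -7*x_1*x_3 - x_1 + 2*x_2*x_3 - 5*x_2 + 6, LT = x_1*x_3.

S(f_1,f_2): lcm = x_1*x_2. S = x_1 - 1.
  reduce S modulo (f_1, f_2, f_3):
  remainder x_1 - 1 ≠ 0; add g_4 = x_1 - 1 to the basis.

S(f_1,f_3): lcm = x_1*x_2*x_3. S = -1/7*x_1*x_2 + 2/7*x_2**2*x_3 - 5/7*x_2**2 + 6/7*x_2 - x_3.
  reduce S modulo (f_1, f_2, f_3, g_4):
  remainder -5/7*x_3 ≠ 0; add g_5 = -5/7*x_3 to the basis.

The other S-polynomials (S(f_2,f_3), S(f_1,g_4), S(f_2,g_4), S(f_3,g_4), S(f_1,g_5), S(f_2,g_5), S(f_3,g_5), S(g_4,g_5)) all reduce to 0 modulo the current basis, so we have a Gröbner basis.
Inter-reduce: drop elements whose leading term is divisible by another's, tail-reduce, and make monic.
Reduced Gröbner basis: {x_1 - 1, x_2 - 1, x_3}.

Buchberger on the second generating set:
h_1 = 84*x_1*x_3 + 12*x_1 - 24*x_2*x_3 + 54*x_2 - 66, LT = x_1*x_3.
h_2 = 3*x_1*x_2 + 49*x_1*x_3 + 7*x_1 - 14*x_2*x_3 + 35*x_2 - 45, LT = x_1*x_2.
h_3 = -6*x_1*x_2 + 42*x_1*x_3 + 6*x_1 - 12*x_2*x_3 + 60*x_2 - 60, LT = x_1*x_2.

S(h_1,h_2): lcm = x_1*x_2*x_3. S = 1/7*x_1*x_2 - 49/3*x_1*x_3**2 - 7/3*x_1*x_3 - 2/7*x_2**2*x_3 + 9/14*x_2**2 + 14/3*x_2*x_3**2 - 35/3*x_2*x_3 - 11/14*x_2 + 15*x_3.
  reduce S modulo (h_1, h_2, h_3):
  remainder -2/7*x_2**2*x_3 + 9/14*x_2**2 - 7/6*x_2*x_3 - 20/21*x_2 + 13/6*x_3 + 13/42 ≠ 0; add k_4 = -2/7*x_2**2*x_3 + 9/14*x_2**2 - 7/6*x_2*x_3 - 20/21*x_2 + 13/6*x_3 + 13/42 to the basis.

S(h_1,h_3): lcm = x_1*x_2*x_3. S = 1/7*x_1*x_2 + 7*x_1*x_3**2 + x_1*x_3 - 2/7*x_2**2*x_3 + 9/14*x_2**2 - 2*x_2*x_3**2 + 10*x_2*x_3 - 11/14*x_2 - 10*x_3.
  reduce S modulo (h_1, h_2, h_3, k_4):
  remainder 20/3*x_2*x_3 - 20/3*x_3 ≠ 0; add k_5 = 20/3*x_2*x_3 - 20/3*x_3 to the basis.

S(h_2,h_3): lcm = x_1*x_2. S = 70/3*x_1*x_3 + 10/3*x_1 - 20/3*x_2*x_3 + 65/3*x_2 - 25.
  reduce S modulo (h_1, h_2, h_3, k_4, k_5):
  remainder 20/3*x_2 - 20/3 ≠ 0; add k_6 = 20/3*x_2 - 20/3 to the basis.

S(h_3,k_4): lcm = x_1*x_2**2*x_3. S = 9/4*x_1*x_2**2 - 7*x_1*x_2*x_3**2 - 61/12*x_1*x_2*x_3 - 10/3*x_1*x_2 + 91/12*x_1*x_3 + 13/12*x_1 + 2*x_2**2*x_3**2 - 10*x_2**2*x_3 + 10*x_2*x_3.
  reduce S modulo (h_1, h_2, h_3, k_4, k_5, k_6):
  remainder -50/3*x_3 ≠ 0; add k_7 = -50/3*x_3 to the basis.

S(h_1,k_5): lcm = x_1*x_2*x_3. S = 1/7*x_1*x_2 + x_1*x_3 - 2/7*x_2**2*x_3 + 9/14*x_2**2 - 11/14*x_2.
  reduce S modulo (h_1, h_2, h_3, k_4, k_5, k_6, k_7):
  remainder -1/7*x_1 + 1/7 ≠ 0; add k_8 = -1/7*x_1 + 1/7 to the basis.

The other S-polynomials (S(h_1,k_4), S(h_2,k_4), S(h_2,k_5), S(h_3,k_5), S(k_4,k_5), S(h_1,k_6), S(h_2,k_6), S(h_3,k_6), S(k_4,k_6), S(k_5,k_6), S(h_1,k_7), S(h_2,k_7), S(h_3,k_7), S(k_4,k_7), S(k_5,k_7), S(k_6,k_7), S(h_1,k_8), S(h_2,k_8), S(h_3,k_8), S(k_4,k_8), S(k_5,k_8), S(k_6,k_8), S(k_7,k_8)) all reduce to 0 modulo the current basis, so we have a Gröbner basis.
Inter-reduce: drop elements whose leading term is divisible by another's, tail-reduce, and make monic.
Reduced Gröbner basis: {x_1 - 1, x_2 - 1, x_3}.

These coincide, so the ideals are equal.

Yes, the ideals are equal.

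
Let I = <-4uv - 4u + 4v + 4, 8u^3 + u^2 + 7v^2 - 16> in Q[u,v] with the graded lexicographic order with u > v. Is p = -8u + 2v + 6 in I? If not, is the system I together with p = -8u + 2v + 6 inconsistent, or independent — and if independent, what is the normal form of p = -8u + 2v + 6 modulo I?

-8u + 2v + 6 is independent of I; its normal form modulo I is -8u + 2v + 6.

First compute the reduced Gröbner basis of I by Buchberger's algorithm.
f_1 = -4uv - 4u + 4v + 4, LT = uv.
f_2 = 8u^3 + u^2 + 7v^2 - 16, LT = u^3.

S(f_1,f_2): lcm = u^3v. S = u^3 - 9/8u^2v - 7/8v^3 - u^2 + 2v.
  leading term u^3: subtract (1/8)·f_2 from u^3 - 9/8u^2v - 7/8v^3 - u^2 + 2v → -9/8u^2v - 7/8v^3 - 9/8u^2 - 7/8v^2 + 2v + 2
  leading term u^2v: subtract (9/32u)·f_1 from -9/8u^2v - 7/8v^3 - 9/8u^2 - 7/8v^2 + 2v + 2 → -7/8v^3 - 9/8uv - 7/8v^2 - 9/8u + 2v + 2
  leading term v^3: no divisor's leading term divides it; move -7/8v^3 to the remainder.
  leading term uv: subtract (9/32)·f_1 from -9/8uv - 7/8v^2 - 9/8u + 2v + 2 → -7/8v^2 + 7/8v + 7/8
  leading term v^2: no divisor's leading term divides it; move -7/8v^2 to the remainder.
  leading term v: no divisor's leading term divides it; move 7/8v to the remainder.
  leading term 1: no divisor's leading term divides it; move 7/8 to the remainder.
  remainder -7/8v^3 - 7/8v^2 + 7/8v + 7/8 ≠ 0; add h_3 = -7/8v^3 - 7/8v^2 + 7/8v + 7/8 to the basis.

The other S-polynomials (S(f_1,h_3), S(f_2,h_3)) all reduce to 0 modulo the current basis, so we have a Gröbner basis.
Inter-reduce: drop elements whose leading term is divisible by another's, tail-reduce, and make monic.
Reduced Gröbner basis: {u^3 + 1/8u^2 + 7/8v^2 - 2, v^3 + v^2 - v - 1, uv + u - v - 1}.
Label its elements g_1 = u^3 + 1/8u^2 + 7/8v^2 - 2, g_2 = v^3 + v^2 - v - 1, g_3 = uv + u - v - 1.

Reduce p = -8u + 2v + 6 modulo G:
  leading term u: no divisor's leading term divides it; move -8u to the remainder.
  leading term v: no divisor's leading term divides it; move 2v to the remainder.
  leading term 1: no divisor's leading term divides it; move 6 to the remainder.
  normal form = -8u + 2v + 6.
The normal form is nonzero, so p ∉ I. Since p minus its normal form lies in I, I + (p) = I + (r) where r = -8u + 2v + 6; decide whether this ideal is the whole ring.
Run Buchberger on G together with r (pairs among the g_i already reduce to 0 since G is a Gröbner basis):
g_1 = u^3 + 1/8u^2 + 7/8v^2 - 2, LT = u^3.
g_2 = v^3 + v^2 - v - 1, LT = v^3.
g_3 = uv + u - v - 1, LT = uv.
r = -8u + 2v + 6, LT = u.

S(g_1,r): lcm = u^3. S = 1/4u^2v + 7/8u^2 + 7/8v^2 - 2.
  leading term u^2v: subtract (1/4u)·g_3 from 1/4u^2v + 7/8u^2 + 7/8v^2 - 2 → 5/8u^2 + 1/4uv + 7/8v^2 + 1/4u - 2
  leading term u^2: subtract (-5/64u)·r from 5/8u^2 + 1/4uv + 7/8v^2 + 1/4u - 2 → 13/32uv + 7/8v^2 + 23/32u - 2
  leading term uv: subtract (13/32)·g_3 from 13/32uv + 7/8v^2 + 23/32u - 2 → 7/8v^2 + 5/16u + 13/32v - 51/32
  leading term v^2: no divisor's leading term divides it; move 7/8v^2 to the remainder.
  leading term u: subtract (-5/128)·r from 5/16u + 13/32v - 51/32 → 31/64v - 87/64
  leading term v: no divisor's leading term divides it; move 31/64v to the remainder.
  leading term 1: no divisor's leading term divides it; move -87/64 to the remainder.
  remainder 7/8v^2 + 31/64v - 87/64 ≠ 0; add m_5 = 7/8v^2 + 31/64v - 87/64 to the basis.

S(g_3,r): lcm = uv. S = 1/4v^2 + u - 1/4v - 1.
  leading term v^2: subtract (2/7)·m_5 from 1/4v^2 + u - 1/4v - 1 → u - 87/224v - 137/224
  leading term u: subtract (-1/8)·r from u - 87/224v - 137/224 → -31/224v + 31/224
  leading term v: no divisor's leading term divides it; move -31/224v to the remainder.
  leading term 1: no divisor's leading term divides it; move 31/224 to the remainder.
  remainder -31/224v + 31/224 ≠ 0; add m_6 = -31/224v + 31/224 to the basis.

The other S-polynomials (S(g_1,g_2), S(g_1,g_3), S(g_2,g_3), S(g_2,r), S(g_1,m_5), S(g_2,m_5), S(g_3,m_5), S(r,m_5), S(g_1,m_6), S(g_2,m_6), S(g_3,m_6), S(r,m_6), S(m_5,m_6)) all reduce to 0 modulo the current basis, so we have a Gröbner basis.
Inter-reduce: drop elements whose leading term is divisible by another's, tail-reduce, and make monic.
Reduced Gröbner basis: {u - 1, v - 1}.
The reduced Gröbner basis of I + (p) is {u - 1, v - 1} ≠ {1}, a proper ideal, so the enlarged system stays consistent: p is independent of I, with normal form -8u + 2v + 6.

The remainder on division by a Gröbner basis is unique — it is the normal form.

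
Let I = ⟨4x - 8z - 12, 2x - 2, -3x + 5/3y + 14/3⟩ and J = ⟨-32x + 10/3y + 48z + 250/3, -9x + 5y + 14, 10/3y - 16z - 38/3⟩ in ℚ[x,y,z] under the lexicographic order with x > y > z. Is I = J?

Two ideals are equal iff their reduced Gröbner bases coincide (the reduced basis is unique for a fixed ordering).
Buchberger on the first generating set:
f_1 = 4x - 8z - 12, LT = x.
f_2 = 2x - 2, LT = x.
f_3 = -3x + 5/3y + 14/3, LT = x.

S(f_1,f_2): lcm = x. S = -2z - 2.
  reduce S modulo (f_1, f_2, f_3):
  remainder -2z - 2 ≠ 0; add g_4 = -2z - 2 to the basis.

S(f_1,f_3): lcm = x. S = 5/9y - 2z - 13/9.
  reduce S modulo (f_1, f_2, f_3, g_4):
  remainder 5/9y + 5/9 ≠ 0; add g_5 = 5/9y + 5/9 to the basis.

The other S-polynomials (S(f_2,f_3), S(f_1,g_4), S(f_2,g_4), S(f_3,g_4), S(f_1,g_5), S(f_2,g_5), S(f_3,g_5), S(g_4,g_5)) all reduce to 0 modulo the current basis, so we have a Gröbner basis.
Inter-reduce: drop elements whose leading term is divisible by another's, tail-reduce, and make monic.
Reduced Gröbner basis: {x - 1, y + 1, z + 1}.

Buchberger on the second generating set:
h_1 = -32x + 10/3y + 48z + 250/3, LT = x.
h_2 = -9x + 5y + 14, LT = x.
h_3 = 10/3y - 16z - 38/3, LT = y.

S(h_1,h_2): lcm = x. S = 65/144y - 3/2z - 151/144.
  reduce S modulo (h_1, h_2, h_3):
  remainder ⅔z + ⅔ ≠ 0; add k_4 = ⅔z + ⅔ to the basis.

The other S-polynomials (S(h_1,h_3), S(h_2,h_3), S(h_1,k_4), S(h_2,k_4), S(h_3,k_4)) all reduce to 0 modulo the current basis, so we have a Gröbner basis.
Inter-reduce: drop elements whose leading term is divisible by another's, tail-reduce, and make monic.
Reduced Gröbner basis: {x - 1, y + 1, z + 1}.

Same reduced basis, so the two generating sets span the same ideal.

Yes, the ideals are equal.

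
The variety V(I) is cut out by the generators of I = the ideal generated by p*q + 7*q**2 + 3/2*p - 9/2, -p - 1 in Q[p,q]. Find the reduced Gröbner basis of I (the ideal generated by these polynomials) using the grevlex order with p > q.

G = {q**2 - 1/7*q - 6/7, p + 1}

f_1 = p*q + 7*q**2 + 3/2*p - 9/2, LT = p*q.
f_2 = -p - 1, LT = p.

S(f_1,f_2): lcm = p*q. S = 7*q**2 + 3/2*p - q - 9/2.
  reduce S modulo (f_1, f_2):
  remainder 7*q**2 - q - 6 ≠ 0; add g_3 = 7*q**2 - q - 6 to the basis.

The other S-polynomials (S(f_1,g_3), S(f_2,g_3)) all reduce to 0 modulo the current basis, so we have a Gröbner basis.
Inter-reduce: drop elements whose leading term is divisible by another's, tail-reduce, and make monic.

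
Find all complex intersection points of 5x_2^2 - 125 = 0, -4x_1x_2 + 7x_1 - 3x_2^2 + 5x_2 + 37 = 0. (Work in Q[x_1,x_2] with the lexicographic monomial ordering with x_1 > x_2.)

{(7/3, -5), (-1, 5)}

Compute a lex Gröbner basis by Buchberger's algorithm.
f_1 = 5x_2^2 - 125, LT = x_2^2.
f_2 = -4x_1x_2 + 7x_1 - 3x_2^2 + 5x_2 + 37, LT = x_1x_2.

S(f_1,f_2): lcm = x_1x_2^2. S = 7/4x_1x_2 - 25x_1 - 3/4x_2^3 + 5/4x_2^2 + 37/4x_2.
  leading term x_1x_2: subtract (-7/16)·f_2 from 7/4x_1x_2 - 25x_1 - 3/4x_2^3 + 5/4x_2^2 + 37/4x_2 → -351/16x_1 - 3/4x_2^3 - 1/16x_2^2 + 183/16x_2 + 259/16
  leading term x_1: no divisor's leading term divides it; move -351/16x_1 to the remainder.
  leading term x_2^3: subtract (-3/20x_2)·f_1 from -3/4x_2^3 - 1/16x_2^2 + 183/16x_2 + 259/16 → -1/16x_2^2 - 117/16x_2 + 259/16
  leading term x_2^2: subtract (-1/80)·f_1 from -1/16x_2^2 - 117/16x_2 + 259/16 → -117/16x_2 + 117/8
  leading term x_2: no divisor's leading term divides it; move -117/16x_2 to the remainder.
  leading term 1: no divisor's leading term divides it; move 117/8 to the remainder.
  remainder -351/16x_1 - 117/16x_2 + 117/8 ≠ 0; add h_3 = -351/16x_1 - 117/16x_2 + 117/8 to the basis.

The other S-polynomials (S(f_1,h_3), S(f_2,h_3)) all reduce to 0 modulo the current basis, so we have a Gröbner basis.
Inter-reduce: drop elements whose leading term is divisible by another's, tail-reduce, and make monic.
Reduced Gröbner basis: {x_1 + 1/3x_2 - 2/3, x_2^2 - 25}.

The lex basis is triangular: the last element involves only x_2. Solving x_2^2 - 25 = 0 gives x_2 ∈ {-5, 5}; substituting each value into the earlier elements determines the remaining variables.
  x_2 = -5: the earlier basis element becomes x_1 - 7/3 = 0, giving x_1 = 7/3 — point (7/3, -5).
  x_2 = 5: the earlier basis element becomes x_1 + 1 = 0, giving x_1 = -1 — point (-1, 5).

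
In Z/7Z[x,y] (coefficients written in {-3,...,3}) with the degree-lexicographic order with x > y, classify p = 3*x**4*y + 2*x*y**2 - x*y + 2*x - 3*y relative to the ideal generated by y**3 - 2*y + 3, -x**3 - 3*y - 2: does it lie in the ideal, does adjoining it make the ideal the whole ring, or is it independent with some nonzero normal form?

First compute the reduced Gröbner basis of I by Buchberger's algorithm.
f_1 = y**3 - 2*y + 3, LT = y**3.
f_2 = -x**3 - 3*y - 2, LT = x**3.

The S-polynomials (S(f_1,f_2)) all reduce to 0 modulo the current basis, so we have a Gröbner basis.
Inter-reduce: drop elements whose leading term is divisible by another's, tail-reduce, and make monic.
Reduced Gröbner basis: {x**3 + 3*y + 2, y**3 - 2*y + 3}.
Label its elements g_1 = x**3 + 3*y + 2, g_2 = y**3 - 2*y + 3.

Reduce p = 3*x**4*y + 2*x*y**2 - x*y + 2*x - 3*y modulo G:
  leading term x**4*y: subtract (3*x*y)·g_1 from 3*x**4*y + 2*x*y**2 - x*y + 2*x - 3*y → 2*x - 3*y
  leading term x: no divisor's leading term divides it; move 2*x to the remainder.
  leading term y: no divisor's leading term divides it; move -3*y to the remainder.
  normal form = 2*x - 3*y.
The normal form is nonzero, so p ∉ I. Since p minus its normal form lies in I, I + (p) = I + (r) where r = 2*x - 3*y; decide whether this ideal is the whole ring.
Run Buchberger on G together with r (pairs among the g_i already reduce to 0 since G is a Gröbner basis):
g_1 = x**3 + 3*y + 2, LT = x**3.
g_2 = y**3 - 2*y + 3, LT = y**3.
r = 2*x - 3*y, LT = x.

S(g_1,r): lcm = x**3. S = -2*x**2*y + 3*y + 2.
  reduce S modulo (g_1, g_2, r):
  remainder y - 2 ≠ 0; add m_4 = y - 2 to the basis.

The other S-polynomials (S(g_1,g_2), S(g_2,r), S(g_1,m_4), S(g_2,m_4), S(r,m_4)) all reduce to 0 modulo the current basis, so we have a Gröbner basis.
Inter-reduce: drop elements whose leading term is divisible by another's, tail-reduce, and make monic.
Reduced Gröbner basis: {x - 3, y - 2}.
The reduced Gröbner basis of I + (p) is {x - 3, y - 2} ≠ {1}, a proper ideal, so the enlarged system stays consistent: p is independent of I, with normal form 2*x - 3*y.

3*x**4*y + 2*x*y**2 - x*y + 2*x - 3*y is independent of I; its normal form modulo I is 2*x - 3*y.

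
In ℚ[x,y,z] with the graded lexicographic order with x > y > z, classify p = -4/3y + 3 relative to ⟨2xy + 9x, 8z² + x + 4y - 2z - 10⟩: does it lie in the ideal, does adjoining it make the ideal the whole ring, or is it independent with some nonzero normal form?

First compute the reduced Gröbner basis of I by Buchberger's algorithm.
f_1 = 2xy + 9x, LT = xy.
f_2 = 8z² + x + 4y - 2z - 10, LT = z².

The S-polynomials (S(f_1,f_2)) all reduce to 0 modulo the current basis, so we have a Gröbner basis.
Inter-reduce: drop elements whose leading term is divisible by another's, tail-reduce, and make monic.
Reduced Gröbner basis: {xy + 9/2x, z² + ⅛x + ½y - ¼z - 5/4}.
Label its elements g_1 = xy + 9/2x, g_2 = z² + ⅛x + ½y - ¼z - 5/4.

Reduce p = -4/3y + 3 modulo G:
  leading term y: no divisor's leading term divides it; move -4/3y to the remainder.
  leading term 1: no divisor's leading term divides it; move 3 to the remainder.
  normal form = -4/3y + 3.
The normal form is nonzero, so p ∉ I. Since p minus its normal form lies in I, I + (p) = I + (r) where r = -4/3y + 3; decide whether this ideal is the whole ring.
Run Buchberger on G together with r (pairs among the g_i already reduce to 0 since G is a Gröbner basis):
g_1 = xy + 9/2x, LT = xy.
g_2 = z² + ⅛x + ½y - ¼z - 5/4, LT = z².
r = -4/3y + 3, LT = y.

S(g_1,r): lcm = xy. S = 27/4x.
  reduce S modulo (g_1, g_2, r):
  remainder 27/4x ≠ 0; add m_4 = 27/4x to the basis.

The other S-polynomials (S(g_1,g_2), S(g_2,r), S(g_1,m_4), S(g_2,m_4), S(r,m_4)) all reduce to 0 modulo the current basis, so we have a Gröbner basis.
Inter-reduce: drop elements whose leading term is divisible by another's, tail-reduce, and make monic.
Reduced Gröbner basis: {z² - ¼z - ⅛, x, y - 9/4}.
The reduced Gröbner basis of I + (p) is {z² - ¼z - ⅛, x, y - 9/4} ≠ {1}, a proper ideal, so the enlarged system stays consistent: p is independent of I, with normal form -4/3y + 3.

-4/3y + 3 is independent of I; its normal form modulo I is -4/3y + 3.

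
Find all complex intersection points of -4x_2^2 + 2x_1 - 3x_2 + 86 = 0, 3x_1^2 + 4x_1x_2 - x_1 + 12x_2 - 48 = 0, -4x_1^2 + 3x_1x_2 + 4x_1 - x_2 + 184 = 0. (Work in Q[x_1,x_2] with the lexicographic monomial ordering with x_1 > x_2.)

{(-5, 4)}

Compute a lex Gröbner basis by Buchberger's algorithm.
f_1 = 2x_1 - 4x_2^2 - 3x_2 + 86, LT = x_1.
f_2 = 3x_1^2 + 4x_1x_2 - x_1 + 12x_2 - 48, LT = x_1^2.
f_3 = -4x_1^2 + 3x_1x_2 + 4x_1 - x_2 + 184, LT = x_1^2.

S(f_1,f_2): lcm = x_1^2. S = -2x_1x_2^2 - 17/6x_1x_2 + 130/3x_1 - 4x_2 + 16.
  reduce S modulo (f_1, f_2, f_3):
  remainder -4x_2^4 - 26/3x_2^3 + 2021/12x_2^2 + 1097/6x_2 - 5542/3 ≠ 0; add h_4 = -4x_2^4 - 26/3x_2^3 + 2021/12x_2^2 + 1097/6x_2 - 5542/3 to the basis.

S(f_1,f_3): lcm = x_1^2. S = -2x_1x_2^2 - 3/4x_1x_2 + 44x_1 - 1/4x_2 + 46.
  reduce S modulo (f_1, f_2, f_3, h_4):
  remainder 25/6x_2^3 + 107/24x_2^2 - 509/6x_2 + 4/3 ≠ 0; add h_5 = 25/6x_2^3 + 107/24x_2^2 - 509/6x_2 + 4/3 to the basis.

S(h_4,h_5): lcm = x_2^4. S = 329/300x_2^3 - 26093/1200x_2^2 - 27617/600x_2 + 2771/6.
  reduce S modulo (f_1, f_2, f_3, h_4, h_5):
  remainder -28647/1250x_2^2 - 118501/5000x_2 + 576853/1250 ≠ 0; add h_6 = -28647/1250x_2^2 - 118501/5000x_2 + 576853/1250 to the basis.

S(h_4,h_6): lcm = x_2^4. S = 129773/114588x_2^3 - 10068881/458352x_2^2 - 1097/24x_2 + 2771/6.
  reduce S modulo (f_1, f_2, f_3, h_4, h_5, h_6):
  remainder 1445050217/1094200812x_2 - 1445050217/273550203 ≠ 0; add h_7 = 1445050217/1094200812x_2 - 1445050217/273550203 to the basis.

The other S-polynomials (S(f_2,f_3), S(f_1,h_4), S(f_2,h_4), S(f_3,h_4), S(f_1,h_5), S(f_2,h_5), S(f_3,h_5), S(f_1,h_6), S(f_2,h_6), S(f_3,h_6), S(h_5,h_6), S(f_1,h_7), S(f_2,h_7), S(f_3,h_7), S(h_4,h_7), S(h_5,h_7), S(h_6,h_7)) all reduce to 0 modulo the current basis, so we have a Gröbner basis.
Inter-reduce: drop elements whose leading term is divisible by another's, tail-reduce, and make monic.
Reduced Gröbner basis: {x_1 + 5, x_2 - 4}.

Since the basis is lex-ordered, x_2 - 4 is univariate in x_2. Its roots are {4}. Back-substituting each root into the other basis elements fixes the other coordinates.
  x_2 = 4: the earlier basis element becomes x_1 + 5 = 0, giving x_1 = -5 — point (-5, 4).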